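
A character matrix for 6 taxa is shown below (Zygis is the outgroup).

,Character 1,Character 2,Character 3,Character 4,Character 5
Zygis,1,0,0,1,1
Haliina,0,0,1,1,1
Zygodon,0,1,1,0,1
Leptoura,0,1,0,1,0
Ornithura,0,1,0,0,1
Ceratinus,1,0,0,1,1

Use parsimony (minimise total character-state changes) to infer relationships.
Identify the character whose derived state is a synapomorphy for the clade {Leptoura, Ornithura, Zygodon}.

Character 2

Character polarity is set by the outgroup: the derived state is whichever differs from the outgroup's state, so for Character 1, Character 4, Character 5 the derived state is '0', and for the remaining characters it is '1'.
Character 1: derived state '0' in Haliina, Leptoura, Ornithura, and Zygodon only — synapomorphy for {Haliina, Leptoura, Ornithura, Zygodon}.
Character 2: derived state '1' in Leptoura, Ornithura, and Zygodon only — synapomorphy for {Leptoura, Ornithura, Zygodon}.
Character 3 (state '1') occurs in Haliina and Zygodon but conflicts with the nesting implied by the other characters — most parsimoniously interpreted as homoplasy.
Character 4 (derived state '0') is shared by Ornithura and Zygodon — a synapomorphy uniting that clade.
Character 5: derived state '0' in Leptoura only — an autapomorphy, so it tells us nothing about relationships among taxa.
Most parsimonious ingroup topology: ((Haliina,((Zygodon,Ornithura),Leptoura)),Ceratinus).
The clade {Leptoura, Ornithura, Zygodon} is supported by Character 2: its derived state '1' occurs in exactly those taxa and in no other taxon (including the outgroup).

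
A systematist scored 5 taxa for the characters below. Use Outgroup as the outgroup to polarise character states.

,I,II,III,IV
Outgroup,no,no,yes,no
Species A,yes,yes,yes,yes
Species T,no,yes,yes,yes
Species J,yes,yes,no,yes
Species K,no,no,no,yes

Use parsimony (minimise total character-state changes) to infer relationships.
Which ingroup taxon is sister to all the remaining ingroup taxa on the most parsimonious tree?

Species K

Character polarity is set by the outgroup: the derived state is whichever differs from the outgroup's state, so for III the derived state is 'no', and for the remaining characters it is 'yes'.
I (derived state 'yes') is shared by Species A and Species J — a synapomorphy uniting that clade.
II: derived state 'yes' in Species A, Species J, and Species T only — synapomorphy for {Species A, Species J, Species T}.
III groups Species J and Species K, which is incompatible with the clades supported by the remaining characters; treating it as convergent (homoplasy) costs fewer steps than any alternative tree.
IV (derived state 'yes') is shared by all ingroup taxa — unites the whole ingroup.
Most parsimonious ingroup topology: (((Species A,Species J),Species T),Species K).
Species K is sister to the clade containing all other ingroup taxa, so it is the earliest-diverging (most basal) ingroup lineage.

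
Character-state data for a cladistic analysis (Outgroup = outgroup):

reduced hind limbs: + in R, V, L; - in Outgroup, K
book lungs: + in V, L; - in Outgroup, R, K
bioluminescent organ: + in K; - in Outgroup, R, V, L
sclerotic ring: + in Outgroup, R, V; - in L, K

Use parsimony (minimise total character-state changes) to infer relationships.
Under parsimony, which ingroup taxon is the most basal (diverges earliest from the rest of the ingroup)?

K

Character polarity is set by the outgroup: the derived state is whichever differs from the outgroup's state, so for sclerotic ring the derived state is '-', and for the remaining characters it is '+'.
reduced hind limbs: derived state '+' in L, R, and V only — synapomorphy for {L, R, V}.
book lungs: derived state '+' in L and V only — synapomorphy for {L, V}.
bioluminescent organ (derived state '+') is unique to K (autapomorphy; uninformative for grouping).
sclerotic ring (state '-') occurs in K and L but conflicts with the nesting implied by the other characters — most parsimoniously interpreted as homoplasy.
Most parsimonious ingroup topology: ((R,(V,L)),K).
K is sister to the clade containing all other ingroup taxa, so it is the earliest-diverging (most basal) ingroup lineage.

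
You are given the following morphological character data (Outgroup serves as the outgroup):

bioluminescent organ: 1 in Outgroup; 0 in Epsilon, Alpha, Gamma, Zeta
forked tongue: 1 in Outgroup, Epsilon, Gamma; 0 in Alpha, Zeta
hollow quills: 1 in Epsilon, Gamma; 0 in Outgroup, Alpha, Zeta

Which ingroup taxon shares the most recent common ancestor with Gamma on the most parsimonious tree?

Character polarity is set by the outgroup: the derived state is whichever differs from the outgroup's state, so for bioluminescent organ, forked tongue the derived state is '0', and for the remaining characters it is '1'.
All ingroup taxa share the derived state '0' for bioluminescent organ; it defines the ingroup but does not resolve relationships within it.
Only Alpha and Zeta show the derived state '0' for forked tongue, supporting them as a clade.
hollow quills (derived state '1') is shared by Epsilon and Gamma — a synapomorphy uniting that clade.
Most parsimonious ingroup topology: ((Epsilon,Gamma),(Alpha,Zeta)).
Gamma and Epsilon form a cherry on this tree, so they are sister taxa.

Epsilon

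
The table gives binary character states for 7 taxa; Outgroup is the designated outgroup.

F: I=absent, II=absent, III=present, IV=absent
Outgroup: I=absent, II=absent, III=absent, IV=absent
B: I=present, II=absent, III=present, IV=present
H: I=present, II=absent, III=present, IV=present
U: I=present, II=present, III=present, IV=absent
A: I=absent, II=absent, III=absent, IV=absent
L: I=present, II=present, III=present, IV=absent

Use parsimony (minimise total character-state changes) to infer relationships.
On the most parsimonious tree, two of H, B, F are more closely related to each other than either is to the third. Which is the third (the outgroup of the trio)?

F

The outgroup has state 'absent' for every character, so 'present' is the derived state throughout.
Only B, H, L, and U show the derived state 'present' for I, supporting them as a clade.
Only L and U show the derived state 'present' for II, supporting them as a clade.
III (derived state 'present') is shared by B, F, H, L, and U — a synapomorphy uniting that clade.
Only B and H show the derived state 'present' for IV, supporting them as a clade.
Most parsimonious ingroup topology: ((F,((H,B),(U,L))),A).
B and H share a more recent common ancestor with each other than either does with F, so F is the least closely related of the three.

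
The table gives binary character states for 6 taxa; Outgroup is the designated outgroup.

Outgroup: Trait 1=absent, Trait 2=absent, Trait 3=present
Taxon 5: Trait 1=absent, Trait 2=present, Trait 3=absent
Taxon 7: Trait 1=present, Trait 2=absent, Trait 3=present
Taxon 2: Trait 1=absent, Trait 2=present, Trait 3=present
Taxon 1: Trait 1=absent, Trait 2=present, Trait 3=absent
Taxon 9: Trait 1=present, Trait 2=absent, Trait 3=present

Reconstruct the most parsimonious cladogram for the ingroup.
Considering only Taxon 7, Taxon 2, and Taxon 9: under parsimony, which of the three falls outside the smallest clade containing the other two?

Character polarity is set by the outgroup: the derived state is whichever differs from the outgroup's state, so for Trait 3 the derived state is 'absent', and for the remaining characters it is 'present'.
Trait 1 (derived state 'present') is shared by Taxon 7 and Taxon 9 — a synapomorphy uniting that clade.
Only Taxon 1, Taxon 2, and Taxon 5 show the derived state 'present' for Trait 2, supporting them as a clade.
Trait 3 (derived state 'absent') is shared by Taxon 1 and Taxon 5 — a synapomorphy uniting that clade.
Most parsimonious ingroup topology: (((Taxon 5,Taxon 1),Taxon 2),(Taxon 7,Taxon 9)).
Taxon 9 and Taxon 7 share a more recent common ancestor with each other than either does with Taxon 2, so Taxon 2 is the least closely related of the three.

Taxon 2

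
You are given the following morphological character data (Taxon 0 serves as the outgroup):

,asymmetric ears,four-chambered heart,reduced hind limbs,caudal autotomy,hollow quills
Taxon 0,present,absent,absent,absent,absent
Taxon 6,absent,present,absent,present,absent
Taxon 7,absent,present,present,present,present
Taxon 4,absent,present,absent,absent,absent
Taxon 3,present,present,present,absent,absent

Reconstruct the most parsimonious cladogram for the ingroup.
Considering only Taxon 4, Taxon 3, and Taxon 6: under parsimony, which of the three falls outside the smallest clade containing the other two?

Taxon 3

Character polarity is set by the outgroup: the derived state is whichever differs from the outgroup's state, so for asymmetric ears the derived state is 'absent', and for the remaining characters it is 'present'.
asymmetric ears: derived state 'absent' in Taxon 4, Taxon 6, and Taxon 7 only — synapomorphy for {Taxon 4, Taxon 6, Taxon 7}.
four-chambered heart (derived state 'present') is shared by all ingroup taxa — unites the whole ingroup.
reduced hind limbs (state 'present') occurs in Taxon 3 and Taxon 7 but conflicts with the nesting implied by the other characters — most parsimoniously interpreted as homoplasy.
caudal autotomy: derived state 'present' in Taxon 6 and Taxon 7 only — synapomorphy for {Taxon 6, Taxon 7}.
hollow quills (derived state 'present') is unique to Taxon 7 (autapomorphy; uninformative for grouping).
Most parsimonious ingroup topology: (((Taxon 6,Taxon 7),Taxon 4),Taxon 3).
Taxon 6 and Taxon 4 share a more recent common ancestor with each other than either does with Taxon 3, so Taxon 3 is the least closely related of the three.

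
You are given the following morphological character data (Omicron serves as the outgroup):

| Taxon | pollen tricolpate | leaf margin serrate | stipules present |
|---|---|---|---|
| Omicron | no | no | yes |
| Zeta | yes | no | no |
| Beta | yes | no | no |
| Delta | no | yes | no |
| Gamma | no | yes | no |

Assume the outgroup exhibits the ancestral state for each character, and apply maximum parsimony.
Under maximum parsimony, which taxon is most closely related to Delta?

Character polarity is set by the outgroup: the derived state is whichever differs from the outgroup's state, so for stipules present the derived state is 'no', and for the remaining characters it is 'yes'.
pollen tricolpate (derived state 'yes') is shared by Beta and Zeta — a synapomorphy uniting that clade.
Only Delta and Gamma show the derived state 'yes' for leaf margin serrate, supporting them as a clade.
stipules present (derived state 'no') is shared by all ingroup taxa — unites the whole ingroup.
Most parsimonious ingroup topology: ((Gamma,Delta),(Beta,Zeta)).
Delta and Gamma form a cherry on this tree, so they are sister taxa.

Gamma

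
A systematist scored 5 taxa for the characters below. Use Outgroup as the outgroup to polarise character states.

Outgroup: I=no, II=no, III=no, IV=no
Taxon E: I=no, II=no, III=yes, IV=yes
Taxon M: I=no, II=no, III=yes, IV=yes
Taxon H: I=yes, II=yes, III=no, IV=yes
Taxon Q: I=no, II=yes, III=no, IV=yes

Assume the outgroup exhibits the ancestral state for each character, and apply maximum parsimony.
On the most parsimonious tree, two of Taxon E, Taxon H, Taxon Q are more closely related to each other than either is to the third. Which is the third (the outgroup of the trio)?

The outgroup has state 'no' for every character, so 'yes' is the derived state throughout.
I: derived state 'yes' in Taxon H only — an autapomorphy, so it tells us nothing about relationships among taxa.
II: derived state 'yes' in Taxon H and Taxon Q only — synapomorphy for {Taxon H, Taxon Q}.
III (derived state 'yes') is shared by Taxon E and Taxon M — a synapomorphy uniting that clade.
IV (derived state 'yes') is shared by all ingroup taxa — unites the whole ingroup.
Most parsimonious ingroup topology: ((Taxon E,Taxon M),(Taxon H,Taxon Q)).
Taxon Q and Taxon H share a more recent common ancestor with each other than either does with Taxon E, so Taxon E is the least closely related of the three.

Taxon E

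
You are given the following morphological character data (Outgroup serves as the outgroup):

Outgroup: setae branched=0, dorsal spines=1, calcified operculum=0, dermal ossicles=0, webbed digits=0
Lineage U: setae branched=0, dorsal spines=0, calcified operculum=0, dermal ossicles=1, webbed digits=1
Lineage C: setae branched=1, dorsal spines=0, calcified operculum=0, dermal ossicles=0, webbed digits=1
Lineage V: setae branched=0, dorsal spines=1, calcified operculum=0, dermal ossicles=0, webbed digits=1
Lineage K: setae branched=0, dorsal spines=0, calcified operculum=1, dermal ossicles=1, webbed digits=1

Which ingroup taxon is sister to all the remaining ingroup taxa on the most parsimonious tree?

Character polarity is set by the outgroup: the derived state is whichever differs from the outgroup's state, so for dorsal spines the derived state is '0', and for the remaining characters it is '1'.
setae branched (derived state '1') is unique to Lineage C (autapomorphy; uninformative for grouping).
dorsal spines: derived state '0' in Lineage C, Lineage K, and Lineage U only — synapomorphy for {Lineage C, Lineage K, Lineage U}.
calcified operculum: derived state '1' in Lineage K only — an autapomorphy, so it tells us nothing about relationships among taxa.
dermal ossicles: derived state '1' in Lineage K and Lineage U only — synapomorphy for {Lineage K, Lineage U}.
All ingroup taxa share the derived state '1' for webbed digits; it defines the ingroup but does not resolve relationships within it.
Most parsimonious ingroup topology: (((Lineage U,Lineage K),Lineage C),Lineage V).
Lineage V is sister to the clade containing all other ingroup taxa, so it is the earliest-diverging (most basal) ingroup lineage.

Lineage V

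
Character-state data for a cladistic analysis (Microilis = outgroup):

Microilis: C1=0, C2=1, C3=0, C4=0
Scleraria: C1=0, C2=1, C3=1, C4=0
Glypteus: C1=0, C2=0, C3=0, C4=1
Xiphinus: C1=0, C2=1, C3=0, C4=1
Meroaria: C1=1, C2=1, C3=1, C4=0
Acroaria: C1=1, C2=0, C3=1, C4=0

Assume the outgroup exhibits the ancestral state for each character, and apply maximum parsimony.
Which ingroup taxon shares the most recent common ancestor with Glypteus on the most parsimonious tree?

Character polarity is set by the outgroup: the derived state is whichever differs from the outgroup's state, so for C2 the derived state is '0', and for the remaining characters it is '1'.
C1 (derived state '1') is shared by Acroaria and Meroaria — a synapomorphy uniting that clade.
C2 (state '0') occurs in Acroaria and Glypteus but conflicts with the nesting implied by the other characters — most parsimoniously interpreted as homoplasy.
Only Acroaria, Meroaria, and Scleraria show the derived state '1' for C3, supporting them as a clade.
C4 (derived state '1') is shared by Glypteus and Xiphinus — a synapomorphy uniting that clade.
Most parsimonious ingroup topology: ((Scleraria,(Meroaria,Acroaria)),(Glypteus,Xiphinus)).
Glypteus and Xiphinus form a cherry on this tree, so they are sister taxa.

Xiphinus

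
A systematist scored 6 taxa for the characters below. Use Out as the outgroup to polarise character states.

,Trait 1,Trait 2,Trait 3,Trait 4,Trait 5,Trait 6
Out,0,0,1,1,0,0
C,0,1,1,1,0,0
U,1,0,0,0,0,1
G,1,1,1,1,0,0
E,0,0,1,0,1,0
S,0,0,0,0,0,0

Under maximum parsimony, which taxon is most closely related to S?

U

Character polarity is set by the outgroup: the derived state is whichever differs from the outgroup's state, so for Trait 3, Trait 4 the derived state is '0', and for the remaining characters it is '1'.
Trait 1 groups G and U, which is incompatible with the clades supported by the remaining characters; treating it as convergent (homoplasy) costs fewer steps than any alternative tree.
Trait 2 (derived state '1') is shared by C and G — a synapomorphy uniting that clade.
Trait 3: derived state '0' in S and U only — synapomorphy for {S, U}.
Only E, S, and U show the derived state '0' for Trait 4, supporting them as a clade.
Trait 5: derived state '1' in E only — an autapomorphy, so it tells us nothing about relationships among taxa.
Trait 6: derived state '1' in U only — an autapomorphy, so it tells us nothing about relationships among taxa.
Most parsimonious ingroup topology: ((C,G),((U,S),E)).
S and U form a cherry on this tree, so they are sister taxa.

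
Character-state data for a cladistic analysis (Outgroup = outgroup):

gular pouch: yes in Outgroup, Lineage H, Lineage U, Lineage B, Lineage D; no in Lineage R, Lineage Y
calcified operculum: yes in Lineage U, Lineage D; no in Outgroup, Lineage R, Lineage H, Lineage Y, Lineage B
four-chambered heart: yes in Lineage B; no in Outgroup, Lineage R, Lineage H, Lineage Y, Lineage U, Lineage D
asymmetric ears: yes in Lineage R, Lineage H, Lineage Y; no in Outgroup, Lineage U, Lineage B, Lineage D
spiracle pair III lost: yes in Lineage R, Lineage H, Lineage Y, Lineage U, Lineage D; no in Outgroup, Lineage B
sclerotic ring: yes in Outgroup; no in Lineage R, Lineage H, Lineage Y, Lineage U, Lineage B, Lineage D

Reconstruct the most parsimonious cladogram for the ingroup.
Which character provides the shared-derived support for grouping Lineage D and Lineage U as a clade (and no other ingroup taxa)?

Character polarity is set by the outgroup: the derived state is whichever differs from the outgroup's state, so for gular pouch, sclerotic ring the derived state is 'no', and for the remaining characters it is 'yes'.
gular pouch (derived state 'no') is shared by Lineage R and Lineage Y — a synapomorphy uniting that clade.
calcified operculum: derived state 'yes' in Lineage D and Lineage U only — synapomorphy for {Lineage D, Lineage U}.
four-chambered heart: derived state 'yes' in Lineage B only — an autapomorphy, so it tells us nothing about relationships among taxa.
Only Lineage H, Lineage R, and Lineage Y show the derived state 'yes' for asymmetric ears, supporting them as a clade.
spiracle pair III lost (derived state 'yes') is shared by Lineage D, Lineage H, Lineage R, Lineage U, and Lineage Y — a synapomorphy uniting that clade.
sclerotic ring (derived state 'no') is shared by all ingroup taxa — unites the whole ingroup.
Most parsimonious ingroup topology: ((((Lineage R,Lineage Y),Lineage H),(Lineage U,Lineage D)),Lineage B).
The clade {Lineage D, Lineage U} is supported by calcified operculum: its derived state 'yes' occurs in exactly those taxa and in no other taxon (including the outgroup).

calcified operculum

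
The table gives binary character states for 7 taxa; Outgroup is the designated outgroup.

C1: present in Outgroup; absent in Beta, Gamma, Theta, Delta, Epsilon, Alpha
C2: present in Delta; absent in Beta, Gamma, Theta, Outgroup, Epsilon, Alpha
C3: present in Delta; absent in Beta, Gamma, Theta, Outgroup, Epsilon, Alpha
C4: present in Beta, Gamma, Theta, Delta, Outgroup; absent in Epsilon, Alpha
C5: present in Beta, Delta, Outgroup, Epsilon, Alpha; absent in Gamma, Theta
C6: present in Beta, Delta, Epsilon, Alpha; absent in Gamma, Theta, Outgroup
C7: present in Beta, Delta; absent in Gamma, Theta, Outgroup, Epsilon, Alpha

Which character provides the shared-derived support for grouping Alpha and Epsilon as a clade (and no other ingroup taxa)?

C4

Character polarity is set by the outgroup: the derived state is whichever differs from the outgroup's state, so for C1, C4, C5 the derived state is 'absent', and for the remaining characters it is 'present'.
All ingroup taxa share the derived state 'absent' for C1; it defines the ingroup but does not resolve relationships within it.
C2 (derived state 'present') is unique to Delta (autapomorphy; uninformative for grouping).
C3: derived state 'present' in Delta only — an autapomorphy, so it tells us nothing about relationships among taxa.
C4: derived state 'absent' in Alpha and Epsilon only — synapomorphy for {Alpha, Epsilon}.
Only Gamma and Theta show the derived state 'absent' for C5, supporting them as a clade.
Only Alpha, Beta, Delta, and Epsilon show the derived state 'present' for C6, supporting them as a clade.
C7 (derived state 'present') is shared by Beta and Delta — a synapomorphy uniting that clade.
Most parsimonious ingroup topology: ((Gamma,Theta),((Epsilon,Alpha),(Beta,Delta))).
The clade {Alpha, Epsilon} is supported by C4: its derived state 'absent' occurs in exactly those taxa and in no other taxon (including the outgroup).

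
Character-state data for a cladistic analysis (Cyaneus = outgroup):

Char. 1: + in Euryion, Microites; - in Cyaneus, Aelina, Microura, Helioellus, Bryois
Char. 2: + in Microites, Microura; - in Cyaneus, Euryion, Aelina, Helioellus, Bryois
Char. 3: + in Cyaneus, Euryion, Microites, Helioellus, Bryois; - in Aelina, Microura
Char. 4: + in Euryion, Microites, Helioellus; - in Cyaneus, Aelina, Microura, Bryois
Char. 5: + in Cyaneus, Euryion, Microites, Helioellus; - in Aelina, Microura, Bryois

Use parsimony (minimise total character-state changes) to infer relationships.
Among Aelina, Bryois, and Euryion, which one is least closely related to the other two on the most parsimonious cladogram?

Euryion

Character polarity is set by the outgroup: the derived state is whichever differs from the outgroup's state, so for Char. 3, Char. 5 the derived state is '-', and for the remaining characters it is '+'.
Only Euryion and Microites show the derived state '+' for Char. 1, supporting them as a clade.
Char. 2 groups Microites and Microura, which is incompatible with the clades supported by the remaining characters; treating it as convergent (homoplasy) costs fewer steps than any alternative tree.
Char. 3: derived state '-' in Aelina and Microura only — synapomorphy for {Aelina, Microura}.
Char. 4 (derived state '+') is shared by Euryion, Helioellus, and Microites — a synapomorphy uniting that clade.
Only Aelina, Bryois, and Microura show the derived state '-' for Char. 5, supporting them as a clade.
Most parsimonious ingroup topology: (((Euryion,Microites),Helioellus),((Aelina,Microura),Bryois)).
Aelina and Bryois share a more recent common ancestor with each other than either does with Euryion, so Euryion is the least closely related of the three.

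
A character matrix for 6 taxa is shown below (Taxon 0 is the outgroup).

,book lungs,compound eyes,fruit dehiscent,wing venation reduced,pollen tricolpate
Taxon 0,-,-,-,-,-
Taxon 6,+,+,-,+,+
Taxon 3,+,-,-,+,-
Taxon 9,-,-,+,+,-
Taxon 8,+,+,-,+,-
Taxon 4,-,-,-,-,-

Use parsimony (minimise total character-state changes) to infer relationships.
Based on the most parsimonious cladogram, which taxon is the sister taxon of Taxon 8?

Taxon 6

The outgroup has state '-' for every character, so '+' is the derived state throughout.
book lungs (derived state '+') is shared by Taxon 3, Taxon 6, and Taxon 8 — a synapomorphy uniting that clade.
compound eyes: derived state '+' in Taxon 6 and Taxon 8 only — synapomorphy for {Taxon 6, Taxon 8}.
fruit dehiscent: derived state '+' in Taxon 9 only — an autapomorphy, so it tells us nothing about relationships among taxa.
wing venation reduced: derived state '+' in Taxon 3, Taxon 6, Taxon 8, and Taxon 9 only — synapomorphy for {Taxon 3, Taxon 6, Taxon 8, Taxon 9}.
pollen tricolpate: derived state '+' in Taxon 6 only — an autapomorphy, so it tells us nothing about relationships among taxa.
Most parsimonious ingroup topology: ((((Taxon 6,Taxon 8),Taxon 3),Taxon 9),Taxon 4).
Taxon 8 and Taxon 6 form a cherry on this tree, so they are sister taxa.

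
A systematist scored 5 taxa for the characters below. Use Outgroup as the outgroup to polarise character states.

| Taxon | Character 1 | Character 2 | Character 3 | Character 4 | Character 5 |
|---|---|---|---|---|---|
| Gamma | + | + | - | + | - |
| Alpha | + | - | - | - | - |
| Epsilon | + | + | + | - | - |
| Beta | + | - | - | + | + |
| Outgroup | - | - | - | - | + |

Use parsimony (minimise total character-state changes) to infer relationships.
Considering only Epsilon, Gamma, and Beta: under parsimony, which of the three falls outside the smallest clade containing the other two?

Beta

Character polarity is set by the outgroup: the derived state is whichever differs from the outgroup's state, so for Character 5 the derived state is '-', and for the remaining characters it is '+'.
Character 1 (derived state '+') is shared by all ingroup taxa — unites the whole ingroup.
Character 2: derived state '+' in Epsilon and Gamma only — synapomorphy for {Epsilon, Gamma}.
Character 3 (derived state '+') is unique to Epsilon (autapomorphy; uninformative for grouping).
Character 4 groups Beta and Gamma, which is incompatible with the clades supported by the remaining characters; treating it as convergent (homoplasy) costs fewer steps than any alternative tree.
Character 5: derived state '-' in Alpha, Epsilon, and Gamma only — synapomorphy for {Alpha, Epsilon, Gamma}.
Most parsimonious ingroup topology: (Beta,((Epsilon,Gamma),Alpha)).
Gamma and Epsilon share a more recent common ancestor with each other than either does with Beta, so Beta is the least closely related of the three.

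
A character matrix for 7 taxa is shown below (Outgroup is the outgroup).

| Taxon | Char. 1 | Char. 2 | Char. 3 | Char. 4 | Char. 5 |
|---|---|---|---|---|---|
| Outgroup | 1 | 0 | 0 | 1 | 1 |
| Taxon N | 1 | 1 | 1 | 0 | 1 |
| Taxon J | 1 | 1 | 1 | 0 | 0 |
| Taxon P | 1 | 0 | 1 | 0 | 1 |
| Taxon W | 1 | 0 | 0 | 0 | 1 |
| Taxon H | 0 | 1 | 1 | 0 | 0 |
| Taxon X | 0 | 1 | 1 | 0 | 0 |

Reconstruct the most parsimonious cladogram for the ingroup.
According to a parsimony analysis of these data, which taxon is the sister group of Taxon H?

Character polarity is set by the outgroup: the derived state is whichever differs from the outgroup's state, so for Char. 1, Char. 4, Char. 5 the derived state is '0', and for the remaining characters it is '1'.
Only Taxon H and Taxon X show the derived state '0' for Char. 1, supporting them as a clade.
Only Taxon H, Taxon J, Taxon N, and Taxon X show the derived state '1' for Char. 2, supporting them as a clade.
Only Taxon H, Taxon J, Taxon N, Taxon P, and Taxon X show the derived state '1' for Char. 3, supporting them as a clade.
Char. 4 (derived state '0') is shared by all ingroup taxa — unites the whole ingroup.
Char. 5: derived state '0' in Taxon H, Taxon J, and Taxon X only — synapomorphy for {Taxon H, Taxon J, Taxon X}.
Most parsimonious ingroup topology: (((Taxon N,(Taxon J,(Taxon H,Taxon X))),Taxon P),Taxon W).
Taxon H and Taxon X form a cherry on this tree, so they are sister taxa.

Taxon X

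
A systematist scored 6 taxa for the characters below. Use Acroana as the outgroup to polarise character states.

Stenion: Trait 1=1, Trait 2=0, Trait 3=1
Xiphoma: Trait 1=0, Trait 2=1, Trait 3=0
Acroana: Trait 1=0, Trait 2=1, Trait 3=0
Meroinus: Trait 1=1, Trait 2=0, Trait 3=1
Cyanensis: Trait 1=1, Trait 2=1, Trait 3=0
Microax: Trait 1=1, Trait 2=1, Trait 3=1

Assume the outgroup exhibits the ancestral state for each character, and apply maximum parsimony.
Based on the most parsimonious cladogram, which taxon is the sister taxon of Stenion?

Meroinus

Character polarity is set by the outgroup: the derived state is whichever differs from the outgroup's state, so for Trait 2 the derived state is '0', and for the remaining characters it is '1'.
Trait 1 (derived state '1') is shared by Cyanensis, Meroinus, Microax, and Stenion — a synapomorphy uniting that clade.
Trait 2: derived state '0' in Meroinus and Stenion only — synapomorphy for {Meroinus, Stenion}.
Only Meroinus, Microax, and Stenion show the derived state '1' for Trait 3, supporting them as a clade.
Most parsimonious ingroup topology: ((((Stenion,Meroinus),Microax),Cyanensis),Xiphoma).
Stenion and Meroinus form a cherry on this tree, so they are sister taxa.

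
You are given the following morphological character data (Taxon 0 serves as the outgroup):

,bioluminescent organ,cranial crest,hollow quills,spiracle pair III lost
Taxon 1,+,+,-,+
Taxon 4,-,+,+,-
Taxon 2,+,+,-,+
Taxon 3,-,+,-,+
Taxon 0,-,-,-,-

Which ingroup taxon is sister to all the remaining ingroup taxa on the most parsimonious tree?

The outgroup has state '-' for every character, so '+' is the derived state throughout.
bioluminescent organ: derived state '+' in Taxon 1 and Taxon 2 only — synapomorphy for {Taxon 1, Taxon 2}.
cranial crest (derived state '+') is shared by all ingroup taxa — unites the whole ingroup.
hollow quills (derived state '+') is unique to Taxon 4 (autapomorphy; uninformative for grouping).
Only Taxon 1, Taxon 2, and Taxon 3 show the derived state '+' for spiracle pair III lost, supporting them as a clade.
Most parsimonious ingroup topology: ((Taxon 3,(Taxon 1,Taxon 2)),Taxon 4).
Taxon 4 is sister to the clade containing all other ingroup taxa, so it is the earliest-diverging (most basal) ingroup lineage.

Taxon 4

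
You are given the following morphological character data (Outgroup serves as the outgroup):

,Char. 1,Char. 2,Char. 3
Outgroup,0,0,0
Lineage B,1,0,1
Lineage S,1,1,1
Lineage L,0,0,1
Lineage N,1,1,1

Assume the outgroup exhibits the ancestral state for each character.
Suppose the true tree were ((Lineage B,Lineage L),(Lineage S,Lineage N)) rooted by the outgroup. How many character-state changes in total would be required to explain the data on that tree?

4

Map each character onto ((Lineage B,Lineage L),(Lineage S,Lineage N)) (rooted by Outgroup) and count the minimum state changes it requires (Fitch parsimony):
Char. 1: 2; Char. 2: 1; Char. 3: 1.
Total tree length = 4.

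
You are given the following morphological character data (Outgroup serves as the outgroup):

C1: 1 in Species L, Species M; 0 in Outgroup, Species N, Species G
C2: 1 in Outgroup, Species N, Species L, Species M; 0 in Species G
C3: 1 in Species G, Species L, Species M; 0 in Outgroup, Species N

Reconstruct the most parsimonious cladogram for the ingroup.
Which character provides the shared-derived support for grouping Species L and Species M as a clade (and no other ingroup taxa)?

C1

Character polarity is set by the outgroup: the derived state is whichever differs from the outgroup's state, so for C2 the derived state is '0', and for the remaining characters it is '1'.
C1 (derived state '1') is shared by Species L and Species M — a synapomorphy uniting that clade.
C2: derived state '0' in Species G only — an autapomorphy, so it tells us nothing about relationships among taxa.
C3 (derived state '1') is shared by Species G, Species L, and Species M — a synapomorphy uniting that clade.
Most parsimonious ingroup topology: (Species N,(Species G,(Species L,Species M))).
The clade {Species L, Species M} is supported by C1: its derived state '1' occurs in exactly those taxa and in no other taxon (including the outgroup).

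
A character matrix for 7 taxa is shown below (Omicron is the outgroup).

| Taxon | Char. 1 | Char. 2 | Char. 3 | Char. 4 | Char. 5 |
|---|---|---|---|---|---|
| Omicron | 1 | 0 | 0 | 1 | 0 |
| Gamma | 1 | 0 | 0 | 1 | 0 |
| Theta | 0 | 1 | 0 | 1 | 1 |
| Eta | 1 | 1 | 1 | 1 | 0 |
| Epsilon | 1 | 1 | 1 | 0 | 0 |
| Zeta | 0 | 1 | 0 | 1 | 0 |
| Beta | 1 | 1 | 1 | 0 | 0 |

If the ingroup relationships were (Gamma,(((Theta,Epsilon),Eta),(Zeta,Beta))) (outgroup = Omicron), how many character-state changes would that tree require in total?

Map each character onto (Gamma,(((Theta,Epsilon),Eta),(Zeta,Beta))) (rooted by Omicron) and count the minimum state changes it requires (Fitch parsimony):
Char. 1: 2; Char. 2: 1; Char. 3: 3; Char. 4: 2; Char. 5: 1.
Total tree length = 9.

9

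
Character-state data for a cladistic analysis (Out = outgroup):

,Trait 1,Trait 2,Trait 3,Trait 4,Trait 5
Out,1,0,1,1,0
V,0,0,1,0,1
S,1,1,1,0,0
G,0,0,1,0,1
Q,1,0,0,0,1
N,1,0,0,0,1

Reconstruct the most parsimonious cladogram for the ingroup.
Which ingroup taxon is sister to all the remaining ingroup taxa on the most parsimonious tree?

S

Character polarity is set by the outgroup: the derived state is whichever differs from the outgroup's state, so for Trait 1, Trait 3, Trait 4 the derived state is '0', and for the remaining characters it is '1'.
Trait 1 (derived state '0') is shared by G and V — a synapomorphy uniting that clade.
Trait 2 (derived state '1') is unique to S (autapomorphy; uninformative for grouping).
Trait 3 (derived state '0') is shared by N and Q — a synapomorphy uniting that clade.
All ingroup taxa share the derived state '0' for Trait 4; it defines the ingroup but does not resolve relationships within it.
Only G, N, Q, and V show the derived state '1' for Trait 5, supporting them as a clade.
Most parsimonious ingroup topology: (((V,G),(Q,N)),S).
S is sister to the clade containing all other ingroup taxa, so it is the earliest-diverging (most basal) ingroup lineage.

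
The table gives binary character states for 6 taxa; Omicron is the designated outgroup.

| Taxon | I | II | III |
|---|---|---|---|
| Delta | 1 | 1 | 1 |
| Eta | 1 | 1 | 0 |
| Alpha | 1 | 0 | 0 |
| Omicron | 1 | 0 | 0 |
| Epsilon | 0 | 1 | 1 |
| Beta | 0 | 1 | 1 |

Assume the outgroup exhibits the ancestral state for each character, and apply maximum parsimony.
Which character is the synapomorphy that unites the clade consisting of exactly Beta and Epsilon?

Character polarity is set by the outgroup: the derived state is whichever differs from the outgroup's state, so for I the derived state is '0', and for the remaining characters it is '1'.
Only Beta and Epsilon show the derived state '0' for I, supporting them as a clade.
Only Beta, Delta, Epsilon, and Eta show the derived state '1' for II, supporting them as a clade.
III (derived state '1') is shared by Beta, Delta, and Epsilon — a synapomorphy uniting that clade.
Most parsimonious ingroup topology: (((Delta,(Beta,Epsilon)),Eta),Alpha).
The clade {Beta, Epsilon} is supported by I: its derived state '0' occurs in exactly those taxa and in no other taxon (including the outgroup).

I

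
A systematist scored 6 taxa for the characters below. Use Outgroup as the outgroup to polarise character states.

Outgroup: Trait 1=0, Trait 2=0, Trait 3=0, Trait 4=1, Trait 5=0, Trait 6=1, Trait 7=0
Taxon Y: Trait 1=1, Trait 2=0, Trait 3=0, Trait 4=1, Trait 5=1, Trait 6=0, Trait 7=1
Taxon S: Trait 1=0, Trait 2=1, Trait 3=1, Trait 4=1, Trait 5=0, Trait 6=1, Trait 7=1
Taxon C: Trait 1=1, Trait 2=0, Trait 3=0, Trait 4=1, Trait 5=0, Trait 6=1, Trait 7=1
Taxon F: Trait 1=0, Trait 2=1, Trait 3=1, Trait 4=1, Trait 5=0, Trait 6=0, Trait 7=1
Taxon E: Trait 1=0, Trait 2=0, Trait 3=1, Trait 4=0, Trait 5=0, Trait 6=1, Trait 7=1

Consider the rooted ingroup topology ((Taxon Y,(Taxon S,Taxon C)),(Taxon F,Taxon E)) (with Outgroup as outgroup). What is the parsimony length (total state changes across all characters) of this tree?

11

Map each character onto ((Taxon Y,(Taxon S,Taxon C)),(Taxon F,Taxon E)) (rooted by Outgroup) and count the minimum state changes it requires (Fitch parsimony):
Trait 1: 2; Trait 2: 2; Trait 3: 2; Trait 4: 1; Trait 5: 1; Trait 6: 2; Trait 7: 1.
Total tree length = 11.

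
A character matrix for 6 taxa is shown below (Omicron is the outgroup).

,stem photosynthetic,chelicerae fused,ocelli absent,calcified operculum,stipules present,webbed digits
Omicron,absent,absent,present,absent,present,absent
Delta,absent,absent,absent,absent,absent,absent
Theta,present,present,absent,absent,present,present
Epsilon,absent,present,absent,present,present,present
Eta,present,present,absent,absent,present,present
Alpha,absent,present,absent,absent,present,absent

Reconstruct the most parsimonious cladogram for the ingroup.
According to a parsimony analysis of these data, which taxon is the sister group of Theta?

Eta

Character polarity is set by the outgroup: the derived state is whichever differs from the outgroup's state, so for ocelli absent, stipules present the derived state is 'absent', and for the remaining characters it is 'present'.
stem photosynthetic: derived state 'present' in Eta and Theta only — synapomorphy for {Eta, Theta}.
chelicerae fused (derived state 'present') is shared by Alpha, Epsilon, Eta, and Theta — a synapomorphy uniting that clade.
All ingroup taxa share the derived state 'absent' for ocelli absent; it defines the ingroup but does not resolve relationships within it.
calcified operculum (derived state 'present') is unique to Epsilon (autapomorphy; uninformative for grouping).
stipules present: derived state 'absent' in Delta only — an autapomorphy, so it tells us nothing about relationships among taxa.
Only Epsilon, Eta, and Theta show the derived state 'present' for webbed digits, supporting them as a clade.
Most parsimonious ingroup topology: (Delta,(((Theta,Eta),Epsilon),Alpha)).
Theta and Eta form a cherry on this tree, so they are sister taxa.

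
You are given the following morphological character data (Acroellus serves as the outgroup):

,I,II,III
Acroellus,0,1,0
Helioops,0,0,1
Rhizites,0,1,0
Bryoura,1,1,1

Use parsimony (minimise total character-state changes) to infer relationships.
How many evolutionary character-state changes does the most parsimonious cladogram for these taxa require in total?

Character polarity is set by the outgroup: the derived state is whichever differs from the outgroup's state, so for II the derived state is '0', and for the remaining characters it is '1'.
I (derived state '1') is unique to Bryoura (autapomorphy; uninformative for grouping).
II: derived state '0' in Helioops only — an autapomorphy, so it tells us nothing about relationships among taxa.
III (derived state '1') is shared by Bryoura and Helioops — a synapomorphy uniting that clade.
Most parsimonious ingroup topology: ((Helioops,Bryoura),Rhizites).
Changes per character on this tree: I: 1; II: 1; III: 1.
Total = 3.

3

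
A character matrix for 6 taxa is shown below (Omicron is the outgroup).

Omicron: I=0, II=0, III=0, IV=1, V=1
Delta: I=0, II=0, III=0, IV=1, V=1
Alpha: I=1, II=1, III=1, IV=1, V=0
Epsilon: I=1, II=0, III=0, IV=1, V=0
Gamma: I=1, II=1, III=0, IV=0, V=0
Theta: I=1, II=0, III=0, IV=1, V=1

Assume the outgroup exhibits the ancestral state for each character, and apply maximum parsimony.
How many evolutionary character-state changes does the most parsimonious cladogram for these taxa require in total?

Character polarity is set by the outgroup: the derived state is whichever differs from the outgroup's state, so for IV, V the derived state is '0', and for the remaining characters it is '1'.
I: derived state '1' in Alpha, Epsilon, Gamma, and Theta only — synapomorphy for {Alpha, Epsilon, Gamma, Theta}.
II (derived state '1') is shared by Alpha and Gamma — a synapomorphy uniting that clade.
III: derived state '1' in Alpha only — an autapomorphy, so it tells us nothing about relationships among taxa.
IV: derived state '0' in Gamma only — an autapomorphy, so it tells us nothing about relationships among taxa.
Only Alpha, Epsilon, and Gamma show the derived state '0' for V, supporting them as a clade.
Most parsimonious ingroup topology: (Delta,(((Alpha,Gamma),Epsilon),Theta)).
Changes per character on this tree: I: 1; II: 1; III: 1; IV: 1; V: 1.
Total = 5.

5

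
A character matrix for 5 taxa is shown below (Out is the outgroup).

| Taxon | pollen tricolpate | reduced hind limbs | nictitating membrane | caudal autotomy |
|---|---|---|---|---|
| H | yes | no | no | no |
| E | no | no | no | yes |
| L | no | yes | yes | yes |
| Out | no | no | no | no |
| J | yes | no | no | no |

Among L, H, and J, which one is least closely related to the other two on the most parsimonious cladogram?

The outgroup has state 'no' for every character, so 'yes' is the derived state throughout.
pollen tricolpate: derived state 'yes' in H and J only — synapomorphy for {H, J}.
reduced hind limbs: derived state 'yes' in L only — an autapomorphy, so it tells us nothing about relationships among taxa.
nictitating membrane (derived state 'yes') is unique to L (autapomorphy; uninformative for grouping).
Only E and L show the derived state 'yes' for caudal autotomy, supporting them as a clade.
Most parsimonious ingroup topology: ((J,H),(E,L)).
H and J share a more recent common ancestor with each other than either does with L, so L is the least closely related of the three.

L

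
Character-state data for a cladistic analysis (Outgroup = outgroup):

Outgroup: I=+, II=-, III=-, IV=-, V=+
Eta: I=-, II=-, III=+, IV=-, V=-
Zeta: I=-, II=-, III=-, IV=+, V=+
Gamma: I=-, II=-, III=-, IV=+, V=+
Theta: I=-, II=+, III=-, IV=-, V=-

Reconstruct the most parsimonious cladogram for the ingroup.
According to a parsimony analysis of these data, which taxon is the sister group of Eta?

Theta

Character polarity is set by the outgroup: the derived state is whichever differs from the outgroup's state, so for I, V the derived state is '-', and for the remaining characters it is '+'.
All ingroup taxa share the derived state '-' for I; it defines the ingroup but does not resolve relationships within it.
II (derived state '+') is unique to Theta (autapomorphy; uninformative for grouping).
III: derived state '+' in Eta only — an autapomorphy, so it tells us nothing about relationships among taxa.
IV (derived state '+') is shared by Gamma and Zeta — a synapomorphy uniting that clade.
V (derived state '-') is shared by Eta and Theta — a synapomorphy uniting that clade.
Most parsimonious ingroup topology: ((Eta,Theta),(Zeta,Gamma)).
Eta and Theta form a cherry on this tree, so they are sister taxa.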